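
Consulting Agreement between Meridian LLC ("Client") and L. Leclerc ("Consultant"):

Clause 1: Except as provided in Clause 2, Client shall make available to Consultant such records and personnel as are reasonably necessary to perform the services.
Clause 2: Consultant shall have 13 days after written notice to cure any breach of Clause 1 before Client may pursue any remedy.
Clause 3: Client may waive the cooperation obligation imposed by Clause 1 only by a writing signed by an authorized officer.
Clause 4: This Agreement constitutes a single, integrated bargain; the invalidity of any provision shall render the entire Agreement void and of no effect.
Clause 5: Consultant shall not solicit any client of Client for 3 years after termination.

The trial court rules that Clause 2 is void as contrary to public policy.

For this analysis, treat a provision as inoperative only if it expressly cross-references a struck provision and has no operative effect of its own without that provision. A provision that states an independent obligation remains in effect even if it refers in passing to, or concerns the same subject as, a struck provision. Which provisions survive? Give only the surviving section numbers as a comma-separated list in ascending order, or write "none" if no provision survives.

Clause 2 is struck. Nothing else in the Agreement is defined by reference to Clause 2. Clause 4 provides that the Agreement is not severable, so the invalidity of any one provision voids the entire Agreement. No provision of the Agreement survives.

none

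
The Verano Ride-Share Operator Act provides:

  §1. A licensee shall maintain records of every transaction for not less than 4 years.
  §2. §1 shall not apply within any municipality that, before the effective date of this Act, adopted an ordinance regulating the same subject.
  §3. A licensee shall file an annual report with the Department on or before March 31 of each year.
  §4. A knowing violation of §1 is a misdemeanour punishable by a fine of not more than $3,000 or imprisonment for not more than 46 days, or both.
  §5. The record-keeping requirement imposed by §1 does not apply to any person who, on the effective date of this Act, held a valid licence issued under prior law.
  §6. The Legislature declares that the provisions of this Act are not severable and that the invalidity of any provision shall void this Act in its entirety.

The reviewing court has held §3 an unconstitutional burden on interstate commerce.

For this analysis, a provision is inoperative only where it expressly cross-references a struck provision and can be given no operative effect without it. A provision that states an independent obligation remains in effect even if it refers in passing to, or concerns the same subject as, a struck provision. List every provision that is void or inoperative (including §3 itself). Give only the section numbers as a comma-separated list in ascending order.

§3 is struck. No other provision's operative terms depend on §3. §6 provides that the Act is not severable, so the invalidity of any one provision voids the entire Act. No provision of the Act survives.

1, 2, 3, 4, 5, 6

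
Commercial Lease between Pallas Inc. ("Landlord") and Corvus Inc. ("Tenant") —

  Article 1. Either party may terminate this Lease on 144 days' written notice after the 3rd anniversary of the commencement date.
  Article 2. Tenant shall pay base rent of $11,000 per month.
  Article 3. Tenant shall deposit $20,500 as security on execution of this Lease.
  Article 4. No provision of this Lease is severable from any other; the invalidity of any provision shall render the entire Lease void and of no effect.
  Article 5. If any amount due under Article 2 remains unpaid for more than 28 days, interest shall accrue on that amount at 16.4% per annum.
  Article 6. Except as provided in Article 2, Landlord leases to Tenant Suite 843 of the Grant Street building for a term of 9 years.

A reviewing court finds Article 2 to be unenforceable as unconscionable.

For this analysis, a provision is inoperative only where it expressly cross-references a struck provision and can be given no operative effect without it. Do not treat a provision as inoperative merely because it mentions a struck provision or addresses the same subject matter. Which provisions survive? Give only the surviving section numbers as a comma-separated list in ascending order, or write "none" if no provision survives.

Article 2 is struck. The whole of Article 5 is the default interest on the base rent, defined by reference to Article 2, so Article 5 cannot stand once Article 2 is removed. Article 4 provides that the Lease is not severable, so the invalidity of any one provision voids the entire Lease. No provision of the Lease survives.

none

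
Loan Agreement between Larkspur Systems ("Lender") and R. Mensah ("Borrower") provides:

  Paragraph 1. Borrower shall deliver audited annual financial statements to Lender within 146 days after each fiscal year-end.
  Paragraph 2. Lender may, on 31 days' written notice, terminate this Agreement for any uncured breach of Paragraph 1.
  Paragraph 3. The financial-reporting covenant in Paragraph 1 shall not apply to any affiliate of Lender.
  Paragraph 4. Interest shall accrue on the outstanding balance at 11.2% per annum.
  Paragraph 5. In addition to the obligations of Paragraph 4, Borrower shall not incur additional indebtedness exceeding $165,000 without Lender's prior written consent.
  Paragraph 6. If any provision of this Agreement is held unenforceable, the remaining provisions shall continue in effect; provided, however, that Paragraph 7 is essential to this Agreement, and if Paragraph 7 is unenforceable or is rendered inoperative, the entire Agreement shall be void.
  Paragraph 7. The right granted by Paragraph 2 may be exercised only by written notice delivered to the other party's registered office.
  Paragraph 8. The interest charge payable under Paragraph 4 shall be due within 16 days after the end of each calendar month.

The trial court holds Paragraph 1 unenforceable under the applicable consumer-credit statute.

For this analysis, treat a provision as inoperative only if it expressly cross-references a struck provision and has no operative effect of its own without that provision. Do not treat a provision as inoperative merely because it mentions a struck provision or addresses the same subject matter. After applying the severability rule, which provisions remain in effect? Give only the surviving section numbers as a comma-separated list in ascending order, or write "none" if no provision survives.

Paragraph 1 is struck. Paragraph 2 has no operative effect of its own apart from Paragraph 1 and is therefore inoperative. Paragraph 3 does nothing except set the carve-out from the financial-reporting covenant by reference to Paragraph 1; with Paragraph 1 gone it has no independent effect and is inoperative. Paragraph 7 has no operative effect of its own apart from Paragraph 2 and is therefore inoperative. Paragraph 6 makes Paragraph 7 an essential term, and Paragraph 7 has been rendered inoperative by the cascade; under Paragraph 6, the entire Agreement is therefore void. No provision of the Agreement survives.

none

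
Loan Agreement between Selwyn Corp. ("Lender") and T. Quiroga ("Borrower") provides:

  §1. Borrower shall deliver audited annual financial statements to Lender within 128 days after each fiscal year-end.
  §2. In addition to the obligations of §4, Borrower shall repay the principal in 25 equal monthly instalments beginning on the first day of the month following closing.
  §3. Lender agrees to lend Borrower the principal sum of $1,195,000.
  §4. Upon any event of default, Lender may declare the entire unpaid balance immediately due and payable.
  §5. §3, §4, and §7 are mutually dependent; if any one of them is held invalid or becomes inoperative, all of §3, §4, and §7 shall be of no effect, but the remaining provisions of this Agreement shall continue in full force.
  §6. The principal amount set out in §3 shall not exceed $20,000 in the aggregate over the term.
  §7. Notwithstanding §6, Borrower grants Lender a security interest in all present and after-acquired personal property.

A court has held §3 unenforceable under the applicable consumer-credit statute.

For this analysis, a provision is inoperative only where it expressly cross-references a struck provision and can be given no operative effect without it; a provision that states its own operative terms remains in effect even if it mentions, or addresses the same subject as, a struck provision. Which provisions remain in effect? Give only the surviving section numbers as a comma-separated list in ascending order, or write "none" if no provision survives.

§3 is struck. §6 has no operative effect of its own apart from §3 and is therefore inoperative. §2 mentions §4 but its own obligation stands independently of §4, so §2 is not affected. §5 declares §3, §4, and §7 mutually dependent; since one of them has fallen, all of them are of no effect. That brings down §4 and §7 as well. The remainder continues in force under §5. §1, §2, and §5 remain in effect.

1, 2, 5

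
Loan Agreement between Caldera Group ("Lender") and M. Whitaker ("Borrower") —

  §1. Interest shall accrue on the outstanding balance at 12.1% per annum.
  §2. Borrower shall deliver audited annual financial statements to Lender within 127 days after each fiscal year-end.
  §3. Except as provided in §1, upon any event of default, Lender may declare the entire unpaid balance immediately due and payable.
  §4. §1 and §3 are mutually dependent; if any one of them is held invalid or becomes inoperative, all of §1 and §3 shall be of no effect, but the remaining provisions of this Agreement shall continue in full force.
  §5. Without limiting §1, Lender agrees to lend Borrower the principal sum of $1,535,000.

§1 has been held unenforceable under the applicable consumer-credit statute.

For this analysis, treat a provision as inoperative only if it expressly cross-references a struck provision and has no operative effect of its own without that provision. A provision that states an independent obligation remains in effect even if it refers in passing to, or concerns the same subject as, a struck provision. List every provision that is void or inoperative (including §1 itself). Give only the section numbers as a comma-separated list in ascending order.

1, 3

§1 is struck. §5 mentions §1 but its own obligation stands independently of §1, so §5 is not affected. No other provision's operative terms depend on §1. §4 declares §1 and §3 mutually dependent; since one of them has fallen, all of them are of no effect. That brings down §3 as well. The remainder continues in force under §4. §2, §4, and §5 remain in effect.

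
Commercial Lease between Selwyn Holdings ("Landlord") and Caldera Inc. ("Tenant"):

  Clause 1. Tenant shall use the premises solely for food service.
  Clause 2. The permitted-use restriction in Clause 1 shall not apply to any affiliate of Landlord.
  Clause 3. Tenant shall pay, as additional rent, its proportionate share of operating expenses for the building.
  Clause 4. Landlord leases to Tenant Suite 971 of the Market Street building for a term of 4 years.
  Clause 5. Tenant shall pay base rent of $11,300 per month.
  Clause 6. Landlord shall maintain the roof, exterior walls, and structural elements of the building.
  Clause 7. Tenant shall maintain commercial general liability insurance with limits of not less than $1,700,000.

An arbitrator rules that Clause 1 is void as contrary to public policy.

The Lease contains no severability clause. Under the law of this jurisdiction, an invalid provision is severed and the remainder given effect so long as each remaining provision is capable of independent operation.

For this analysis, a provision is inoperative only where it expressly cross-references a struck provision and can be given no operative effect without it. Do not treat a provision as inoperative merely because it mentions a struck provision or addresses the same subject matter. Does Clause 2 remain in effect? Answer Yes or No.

No

Clause 1 is struck. Clause 2 has no operative effect of its own apart from Clause 1 and is therefore inoperative. Under the stated default rule, only provisions that cannot operate independently fall away; the rest are enforced. Clause 3, Clause 4, Clause 5, Clause 6, and Clause 7 remain in effect. Clause 2 is among the inoperative provisions, so the answer is no.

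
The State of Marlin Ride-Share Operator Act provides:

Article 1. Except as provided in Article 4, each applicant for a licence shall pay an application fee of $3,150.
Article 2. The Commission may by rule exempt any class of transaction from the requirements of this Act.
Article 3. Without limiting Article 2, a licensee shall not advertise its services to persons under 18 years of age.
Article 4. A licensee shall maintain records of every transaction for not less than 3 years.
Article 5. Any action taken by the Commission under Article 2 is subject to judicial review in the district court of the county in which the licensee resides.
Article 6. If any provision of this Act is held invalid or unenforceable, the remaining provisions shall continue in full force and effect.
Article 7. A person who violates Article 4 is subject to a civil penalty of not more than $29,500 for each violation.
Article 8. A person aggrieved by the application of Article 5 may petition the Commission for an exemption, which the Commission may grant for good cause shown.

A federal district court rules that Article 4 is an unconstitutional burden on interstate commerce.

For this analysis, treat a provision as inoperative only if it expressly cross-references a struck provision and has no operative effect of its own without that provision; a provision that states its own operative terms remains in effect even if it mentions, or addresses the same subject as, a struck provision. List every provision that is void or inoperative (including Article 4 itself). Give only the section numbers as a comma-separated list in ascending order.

Article 4 is struck. Article 7 merely fixes the civil penalty for violating Article 4; with Article 4 gone it has nothing to operate on and falls away. Article 1 mentions Article 4 but its own obligation stands independently of Article 4, so Article 1 is not affected. Under the severability clause in Article 6, the remaining provisions continue in force. Article 1, Article 2, Article 3, Article 5, Article 6, and Article 8 remain in effect.

4, 7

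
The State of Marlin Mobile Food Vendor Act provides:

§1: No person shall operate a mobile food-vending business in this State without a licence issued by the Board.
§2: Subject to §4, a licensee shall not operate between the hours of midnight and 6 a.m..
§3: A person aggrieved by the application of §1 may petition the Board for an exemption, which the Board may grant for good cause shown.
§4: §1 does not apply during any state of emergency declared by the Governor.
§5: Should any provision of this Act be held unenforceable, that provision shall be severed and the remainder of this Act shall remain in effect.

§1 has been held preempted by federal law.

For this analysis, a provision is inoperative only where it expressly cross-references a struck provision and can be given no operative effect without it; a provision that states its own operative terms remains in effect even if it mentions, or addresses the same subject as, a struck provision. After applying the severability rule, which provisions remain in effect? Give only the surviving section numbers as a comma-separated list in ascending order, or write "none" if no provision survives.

2, 5

§1 is struck. §3 operates only by reference to §1, so it falls with §1. §4 has no operative effect of its own apart from §1 and is therefore inoperative. Although §2 refers to §4, its operative terms do not depend on §4, so it remains in effect. §5 is a severability clause and preserves every provision that can still be given independent effect. That leaves §2 and §5 in effect.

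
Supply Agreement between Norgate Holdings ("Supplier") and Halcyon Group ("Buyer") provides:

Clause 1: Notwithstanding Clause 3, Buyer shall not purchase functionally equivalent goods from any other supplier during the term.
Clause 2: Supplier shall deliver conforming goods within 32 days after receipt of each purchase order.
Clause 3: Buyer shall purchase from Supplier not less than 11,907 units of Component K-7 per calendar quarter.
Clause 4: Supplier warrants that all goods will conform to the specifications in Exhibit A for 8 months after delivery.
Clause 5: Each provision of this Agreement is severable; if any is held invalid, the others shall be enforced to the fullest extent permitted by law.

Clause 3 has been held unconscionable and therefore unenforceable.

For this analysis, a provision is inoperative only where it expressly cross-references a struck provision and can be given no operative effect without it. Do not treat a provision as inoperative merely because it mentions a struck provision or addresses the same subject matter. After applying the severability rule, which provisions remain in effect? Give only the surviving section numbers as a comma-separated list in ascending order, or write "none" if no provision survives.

1, 2, 4, 5

Clause 3 is struck. Clause 1 mentions Clause 3 but its own obligation stands independently of Clause 3, so Clause 1 is not affected. No other provision's operative terms depend on Clause 3. Under the severability clause in Clause 5, the remaining provisions continue in force. The provisions still in force are Clause 1, Clause 2, Clause 4, and Clause 5.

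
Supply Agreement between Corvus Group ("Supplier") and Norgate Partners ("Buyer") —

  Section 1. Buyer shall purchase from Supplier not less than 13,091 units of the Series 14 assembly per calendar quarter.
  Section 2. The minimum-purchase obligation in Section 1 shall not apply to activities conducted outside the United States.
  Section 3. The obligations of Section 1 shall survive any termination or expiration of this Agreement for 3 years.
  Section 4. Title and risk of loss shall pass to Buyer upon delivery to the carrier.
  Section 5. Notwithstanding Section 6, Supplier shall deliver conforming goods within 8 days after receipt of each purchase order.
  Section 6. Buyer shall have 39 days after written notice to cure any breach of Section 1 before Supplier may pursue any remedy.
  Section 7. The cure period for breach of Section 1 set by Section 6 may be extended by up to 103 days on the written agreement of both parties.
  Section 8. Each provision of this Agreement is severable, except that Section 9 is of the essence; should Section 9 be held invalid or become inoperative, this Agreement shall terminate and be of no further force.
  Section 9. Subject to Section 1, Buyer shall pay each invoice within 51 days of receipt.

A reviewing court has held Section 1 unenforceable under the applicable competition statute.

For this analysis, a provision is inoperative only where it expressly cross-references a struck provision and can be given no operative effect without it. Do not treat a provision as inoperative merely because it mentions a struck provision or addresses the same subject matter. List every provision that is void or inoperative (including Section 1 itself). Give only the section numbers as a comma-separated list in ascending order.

1, 2, 3, 6, 7

Section 1 is struck. Section 2 operates only by reference to Section 1, so it falls with Section 1. Section 3 operates only by reference to Section 1, so it falls with Section 1. The only function of Section 6 is the cure period for breach of Section 1, so it cannot stand once Section 1 is removed. Section 7 operates only by reference to Section 6, so it falls with Section 6. Although Section 9 refers to Section 1, its operative terms do not depend on Section 1, so it remains in effect. Although Section 5 refers to Section 6, its operative terms do not depend on Section 6, so it remains in effect. Section 8 makes Section 9 an essential term, but Section 9 is unaffected, so the severability proviso in Section 8 preserves the remaining provisions. The provisions still in force are Section 4, Section 5, Section 8, and Section 9.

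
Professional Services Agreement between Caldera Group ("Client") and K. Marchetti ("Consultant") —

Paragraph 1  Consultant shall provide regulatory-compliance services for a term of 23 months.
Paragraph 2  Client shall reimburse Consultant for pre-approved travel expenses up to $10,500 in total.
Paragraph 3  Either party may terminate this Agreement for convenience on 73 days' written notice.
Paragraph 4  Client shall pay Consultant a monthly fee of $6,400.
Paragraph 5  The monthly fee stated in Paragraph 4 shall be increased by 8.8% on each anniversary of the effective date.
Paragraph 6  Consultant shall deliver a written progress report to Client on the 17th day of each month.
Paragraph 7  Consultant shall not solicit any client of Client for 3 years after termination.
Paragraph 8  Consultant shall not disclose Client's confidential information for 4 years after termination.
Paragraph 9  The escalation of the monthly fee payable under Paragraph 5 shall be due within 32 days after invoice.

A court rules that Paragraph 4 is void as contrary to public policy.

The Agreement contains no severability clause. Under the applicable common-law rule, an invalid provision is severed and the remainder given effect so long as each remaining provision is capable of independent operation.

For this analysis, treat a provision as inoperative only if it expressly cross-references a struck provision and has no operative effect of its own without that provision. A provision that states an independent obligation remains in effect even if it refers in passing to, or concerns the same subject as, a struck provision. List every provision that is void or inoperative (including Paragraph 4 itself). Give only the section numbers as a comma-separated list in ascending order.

4, 5, 9

Paragraph 4 is struck. Paragraph 5 operates only by reference to Paragraph 4, so it falls with Paragraph 4. The whole of Paragraph 9 is the payment deadline for the escalation of the monthly fee, defined by reference to Paragraph 5, so Paragraph 9 cannot stand once Paragraph 5 is removed. Under the stated default rule, only provisions that cannot operate independently fall away; the rest are enforced. That leaves Paragraph 1, Paragraph 2, Paragraph 3, Paragraph 6, Paragraph 7, and Paragraph 8 in effect.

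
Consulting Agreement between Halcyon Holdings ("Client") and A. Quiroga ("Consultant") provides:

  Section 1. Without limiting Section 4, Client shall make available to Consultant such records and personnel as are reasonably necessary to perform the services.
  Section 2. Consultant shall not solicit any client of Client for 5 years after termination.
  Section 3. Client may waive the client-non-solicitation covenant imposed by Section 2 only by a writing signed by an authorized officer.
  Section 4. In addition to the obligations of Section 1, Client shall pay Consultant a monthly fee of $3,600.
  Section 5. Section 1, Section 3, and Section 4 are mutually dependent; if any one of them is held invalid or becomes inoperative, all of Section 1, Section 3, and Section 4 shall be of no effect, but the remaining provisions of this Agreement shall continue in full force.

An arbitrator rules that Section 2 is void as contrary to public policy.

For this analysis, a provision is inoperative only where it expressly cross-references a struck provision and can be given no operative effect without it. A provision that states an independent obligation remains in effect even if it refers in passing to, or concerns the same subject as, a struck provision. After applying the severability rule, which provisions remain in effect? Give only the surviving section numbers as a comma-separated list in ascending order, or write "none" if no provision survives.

5

Section 2 is struck. The only function of Section 3 is the waiver condition for Section 2, so it cannot stand once Section 2 is removed. Section 5 declares Section 1, Section 3, and Section 4 mutually dependent; since one of them has fallen, all of them are of no effect. That brings down Section 1 and Section 4 as well. The remainder continues in force under Section 5. Only Section 5 remains in effect.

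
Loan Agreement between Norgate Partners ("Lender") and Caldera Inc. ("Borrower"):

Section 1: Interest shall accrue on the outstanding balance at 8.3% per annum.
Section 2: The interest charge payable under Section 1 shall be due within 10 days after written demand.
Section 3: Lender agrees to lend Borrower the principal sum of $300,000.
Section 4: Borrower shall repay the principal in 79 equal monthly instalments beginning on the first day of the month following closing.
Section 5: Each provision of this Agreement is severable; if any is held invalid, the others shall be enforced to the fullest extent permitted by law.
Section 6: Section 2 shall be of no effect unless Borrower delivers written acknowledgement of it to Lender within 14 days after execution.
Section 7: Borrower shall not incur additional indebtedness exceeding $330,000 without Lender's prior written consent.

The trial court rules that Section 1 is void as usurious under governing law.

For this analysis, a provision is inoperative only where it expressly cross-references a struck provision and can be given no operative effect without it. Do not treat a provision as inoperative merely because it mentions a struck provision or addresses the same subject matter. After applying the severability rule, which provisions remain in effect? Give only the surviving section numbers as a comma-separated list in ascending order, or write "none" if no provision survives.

Section 1 is struck. Section 2 has no operative effect of its own apart from Section 1 and is therefore inoperative. Section 6 merely fixes the acknowledgement condition for Section 2; with Section 2 gone it has nothing to operate on and falls away. Section 5 is a severability clause and preserves every provision that can still be given independent effect. Section 3, Section 4, Section 5, and Section 7 remain in effect.

3, 4, 5, 7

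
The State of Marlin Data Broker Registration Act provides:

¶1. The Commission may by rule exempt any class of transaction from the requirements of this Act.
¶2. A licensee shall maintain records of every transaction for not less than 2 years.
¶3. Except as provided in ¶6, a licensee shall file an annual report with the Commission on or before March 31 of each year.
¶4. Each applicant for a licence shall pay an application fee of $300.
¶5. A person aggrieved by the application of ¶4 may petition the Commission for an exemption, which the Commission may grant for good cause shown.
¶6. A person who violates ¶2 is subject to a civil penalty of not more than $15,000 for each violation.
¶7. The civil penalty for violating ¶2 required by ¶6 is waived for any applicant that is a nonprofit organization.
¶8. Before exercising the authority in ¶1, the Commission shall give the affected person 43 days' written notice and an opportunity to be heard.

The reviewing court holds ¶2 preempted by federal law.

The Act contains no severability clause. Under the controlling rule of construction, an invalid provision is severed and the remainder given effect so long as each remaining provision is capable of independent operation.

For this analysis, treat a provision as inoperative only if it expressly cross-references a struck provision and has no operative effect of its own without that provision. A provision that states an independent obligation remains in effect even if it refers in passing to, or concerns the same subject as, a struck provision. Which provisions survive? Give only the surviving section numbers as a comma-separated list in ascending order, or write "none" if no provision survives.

1, 3, 4, 5, 8

¶2 is struck. ¶6 has no operative effect of its own apart from ¶2 and is therefore inoperative. ¶7 operates only by reference to ¶6, so it falls with ¶6. ¶3 mentions ¶6 but its own obligation stands independently of ¶6, so ¶3 is not affected. Under the stated default rule, only provisions that cannot operate independently fall away; the rest are enforced. The provisions still in force are ¶1, ¶3, ¶4, ¶5, and ¶8.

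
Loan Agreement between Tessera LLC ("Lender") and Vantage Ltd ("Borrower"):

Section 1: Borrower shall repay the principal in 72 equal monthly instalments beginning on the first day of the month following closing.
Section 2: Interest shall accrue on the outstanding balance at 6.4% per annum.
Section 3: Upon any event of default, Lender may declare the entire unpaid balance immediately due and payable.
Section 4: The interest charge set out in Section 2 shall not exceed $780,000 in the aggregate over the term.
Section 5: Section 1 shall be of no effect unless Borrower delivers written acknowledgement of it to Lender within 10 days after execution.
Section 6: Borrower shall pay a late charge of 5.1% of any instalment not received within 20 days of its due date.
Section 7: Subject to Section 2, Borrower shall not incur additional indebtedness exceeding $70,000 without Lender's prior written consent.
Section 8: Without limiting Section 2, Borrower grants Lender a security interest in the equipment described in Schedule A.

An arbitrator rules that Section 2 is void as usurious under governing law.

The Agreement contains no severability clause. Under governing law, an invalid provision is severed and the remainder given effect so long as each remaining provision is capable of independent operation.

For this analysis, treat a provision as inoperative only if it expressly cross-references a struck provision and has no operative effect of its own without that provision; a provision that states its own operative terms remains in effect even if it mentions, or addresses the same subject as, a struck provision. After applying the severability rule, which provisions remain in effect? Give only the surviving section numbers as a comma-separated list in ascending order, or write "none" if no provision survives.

Section 2 is struck. Section 4 has no operative effect of its own apart from Section 2 and is therefore inoperative. Section 7 mentions Section 2 but its own obligation stands independently of Section 2, so Section 7 is not affected. Although Section 8 refers to Section 2, its operative terms do not depend on Section 2, so it remains in effect. With no severability clause, the stated default rule severs what cannot stand and enforces each remaining provision that can operate on its own. That leaves Section 1, Section 3, Section 5, Section 6, Section 7, and Section 8 in effect.

1, 3, 5, 6, 7, 8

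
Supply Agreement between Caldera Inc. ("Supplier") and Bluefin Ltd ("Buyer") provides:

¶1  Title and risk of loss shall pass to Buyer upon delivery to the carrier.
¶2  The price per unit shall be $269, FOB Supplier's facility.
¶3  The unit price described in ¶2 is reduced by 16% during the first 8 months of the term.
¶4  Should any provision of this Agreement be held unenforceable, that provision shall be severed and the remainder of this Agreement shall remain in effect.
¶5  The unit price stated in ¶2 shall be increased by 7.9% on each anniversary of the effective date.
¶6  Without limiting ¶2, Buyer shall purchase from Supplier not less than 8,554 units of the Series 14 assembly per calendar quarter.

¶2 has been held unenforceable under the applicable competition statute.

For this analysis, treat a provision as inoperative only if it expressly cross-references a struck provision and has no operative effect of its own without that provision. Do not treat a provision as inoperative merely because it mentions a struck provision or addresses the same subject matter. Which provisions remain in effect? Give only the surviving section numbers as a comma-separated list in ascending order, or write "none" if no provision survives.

1, 4, 6

¶2 is struck. ¶3 has no operative effect of its own apart from ¶2 and is therefore inoperative. The whole of ¶5 is the escalation of the unit price, defined by reference to ¶2, so ¶5 cannot stand once ¶2 is removed. Although ¶6 refers to ¶2, its operative terms do not depend on ¶2, so it remains in effect. ¶4 is a severability clause and preserves every provision that can still be given independent effect. The provisions still in force are ¶1, ¶4, and ¶6.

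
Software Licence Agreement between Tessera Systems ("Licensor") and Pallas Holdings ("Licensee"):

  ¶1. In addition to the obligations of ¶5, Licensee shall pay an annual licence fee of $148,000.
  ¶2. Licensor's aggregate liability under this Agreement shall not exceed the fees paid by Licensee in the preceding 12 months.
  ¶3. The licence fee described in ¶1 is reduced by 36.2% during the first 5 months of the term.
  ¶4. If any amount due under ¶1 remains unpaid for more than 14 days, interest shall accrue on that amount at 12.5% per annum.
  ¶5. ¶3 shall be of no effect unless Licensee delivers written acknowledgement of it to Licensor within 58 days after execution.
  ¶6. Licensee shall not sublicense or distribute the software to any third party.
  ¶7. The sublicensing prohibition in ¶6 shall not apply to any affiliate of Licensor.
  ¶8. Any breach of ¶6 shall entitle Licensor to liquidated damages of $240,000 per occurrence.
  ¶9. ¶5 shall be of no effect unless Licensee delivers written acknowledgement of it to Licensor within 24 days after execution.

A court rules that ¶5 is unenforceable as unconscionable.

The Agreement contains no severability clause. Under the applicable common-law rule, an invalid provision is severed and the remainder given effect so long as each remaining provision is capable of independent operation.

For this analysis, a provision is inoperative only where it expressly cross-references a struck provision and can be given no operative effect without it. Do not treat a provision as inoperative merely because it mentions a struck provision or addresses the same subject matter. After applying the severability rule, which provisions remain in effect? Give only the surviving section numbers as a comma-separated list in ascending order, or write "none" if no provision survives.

¶5 is struck. The only function of ¶9 is the acknowledgement condition for ¶5, so it cannot stand once ¶5 is removed. Although ¶1 refers to ¶5, its operative terms do not depend on ¶5, so it remains in effect. With no severability clause, the stated default rule severs what cannot stand and enforces each remaining provision that can operate on its own. ¶1, ¶2, ¶3, ¶4, ¶6, ¶7, and ¶8 remain in effect.

1, 2, 3, 4, 6, 7, 8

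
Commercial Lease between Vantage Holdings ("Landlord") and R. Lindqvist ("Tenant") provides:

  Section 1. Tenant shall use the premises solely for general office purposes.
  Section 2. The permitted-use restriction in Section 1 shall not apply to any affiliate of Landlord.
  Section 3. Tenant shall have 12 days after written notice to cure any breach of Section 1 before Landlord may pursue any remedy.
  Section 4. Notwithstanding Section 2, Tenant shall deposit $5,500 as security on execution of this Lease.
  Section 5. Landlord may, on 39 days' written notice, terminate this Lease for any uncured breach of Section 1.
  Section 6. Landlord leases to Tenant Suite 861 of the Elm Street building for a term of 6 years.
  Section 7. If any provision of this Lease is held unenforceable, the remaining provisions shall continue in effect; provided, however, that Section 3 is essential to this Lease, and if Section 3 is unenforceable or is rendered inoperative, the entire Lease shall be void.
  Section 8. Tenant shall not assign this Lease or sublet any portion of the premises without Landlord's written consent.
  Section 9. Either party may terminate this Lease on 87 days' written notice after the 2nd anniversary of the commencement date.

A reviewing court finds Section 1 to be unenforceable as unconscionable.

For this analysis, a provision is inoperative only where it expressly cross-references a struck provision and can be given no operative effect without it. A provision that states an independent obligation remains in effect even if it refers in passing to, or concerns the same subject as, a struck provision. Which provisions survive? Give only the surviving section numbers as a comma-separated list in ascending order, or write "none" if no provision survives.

none

Section 1 is struck. The whole of Section 2 is the carve-out from the permitted-use restriction, defined by reference to Section 1, so Section 2 cannot stand once Section 1 is removed. The only function of Section 3 is the cure period for breach of Section 1, so it cannot stand once Section 1 is removed. The only function of Section 5 is the termination right for breach of Section 1, so it cannot stand once Section 1 is removed. Section 7 makes Section 3 an essential term, and Section 3 has been rendered inoperative by the cascade; under Section 7, the entire Lease is therefore void. No provision of the Lease survives.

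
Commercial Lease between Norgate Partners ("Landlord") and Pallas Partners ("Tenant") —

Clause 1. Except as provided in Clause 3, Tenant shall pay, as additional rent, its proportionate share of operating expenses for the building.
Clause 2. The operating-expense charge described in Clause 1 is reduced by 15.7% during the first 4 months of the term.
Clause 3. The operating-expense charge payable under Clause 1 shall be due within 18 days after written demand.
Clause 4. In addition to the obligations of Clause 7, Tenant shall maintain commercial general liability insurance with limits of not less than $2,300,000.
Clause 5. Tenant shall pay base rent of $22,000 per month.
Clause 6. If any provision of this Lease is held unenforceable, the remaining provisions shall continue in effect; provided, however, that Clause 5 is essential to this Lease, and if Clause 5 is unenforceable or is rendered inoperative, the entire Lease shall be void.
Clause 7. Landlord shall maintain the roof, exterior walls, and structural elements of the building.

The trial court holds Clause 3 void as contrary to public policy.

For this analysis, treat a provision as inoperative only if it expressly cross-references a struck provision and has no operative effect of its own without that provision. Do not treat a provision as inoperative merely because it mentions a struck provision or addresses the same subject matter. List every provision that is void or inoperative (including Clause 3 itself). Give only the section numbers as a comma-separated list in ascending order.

Clause 3 is struck. Clause 1 mentions Clause 3 but its own obligation stands independently of Clause 3, so Clause 1 is not affected. Nothing else in the Lease is defined by reference to Clause 3. Clause 6 makes Clause 5 an essential term, but Clause 5 is unaffected, so the severability proviso in Clause 6 preserves the remaining provisions. That leaves Clause 1, Clause 2, Clause 4, Clause 5, Clause 6, and Clause 7 in effect.

3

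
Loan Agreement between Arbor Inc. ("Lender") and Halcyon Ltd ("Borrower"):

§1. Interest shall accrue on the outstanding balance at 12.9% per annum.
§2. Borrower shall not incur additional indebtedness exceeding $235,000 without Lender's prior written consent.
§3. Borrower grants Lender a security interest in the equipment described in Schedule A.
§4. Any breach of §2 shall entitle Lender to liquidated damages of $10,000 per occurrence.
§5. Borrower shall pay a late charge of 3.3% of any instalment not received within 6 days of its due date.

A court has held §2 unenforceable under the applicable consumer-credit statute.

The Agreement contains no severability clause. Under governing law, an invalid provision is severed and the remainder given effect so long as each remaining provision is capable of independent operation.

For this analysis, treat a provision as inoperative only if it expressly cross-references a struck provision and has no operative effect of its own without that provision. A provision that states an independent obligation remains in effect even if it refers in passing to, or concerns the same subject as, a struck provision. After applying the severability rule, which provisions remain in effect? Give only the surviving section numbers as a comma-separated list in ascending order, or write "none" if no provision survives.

§2 is struck. §4 does nothing except set the liquidated-damages amount by reference to §2; with §2 gone it has no independent effect and is inoperative. Under the stated default rule, only provisions that cannot operate independently fall away; the rest are enforced. The provisions still in force are §1, §3, and §5.

1, 3, 5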